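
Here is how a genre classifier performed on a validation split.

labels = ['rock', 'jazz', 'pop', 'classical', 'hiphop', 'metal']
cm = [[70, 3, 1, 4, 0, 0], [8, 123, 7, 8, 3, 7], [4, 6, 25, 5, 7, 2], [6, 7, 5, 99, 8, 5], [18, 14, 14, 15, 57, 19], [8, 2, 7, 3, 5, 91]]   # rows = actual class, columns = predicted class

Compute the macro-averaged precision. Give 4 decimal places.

0.6694

Per-class precision (TP/(TP+FP)):
  rock: TP=70, FP=8+4+6+18+8=44 → 70/114 = 0.61404
  jazz: TP=123, FP=3+6+7+14+2=32 → 123/155 = 0.79355
  pop: TP=25, FP=1+7+5+14+7=34 → 25/59 = 0.42373
  classical: TP=99, FP=4+8+5+15+3=35 → 99/134 = 0.73881
  hiphop: TP=57, FP=0+3+7+8+5=23 → 57/80 = 0.71250
  metal: TP=91, FP=0+7+2+5+19=33 → 91/124 = 0.73387
Macro-precision = mean = (0.61404 + 0.79355 + 0.42373 + 0.73881 + 0.71250 + 0.73387) / 6 = 0.6694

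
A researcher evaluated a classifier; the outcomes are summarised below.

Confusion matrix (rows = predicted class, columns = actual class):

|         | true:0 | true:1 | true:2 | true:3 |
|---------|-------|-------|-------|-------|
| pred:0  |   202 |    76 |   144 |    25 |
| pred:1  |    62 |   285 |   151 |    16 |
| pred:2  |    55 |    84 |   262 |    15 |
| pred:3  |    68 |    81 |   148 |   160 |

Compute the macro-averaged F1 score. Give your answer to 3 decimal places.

Per-class F1 score (2·TP/(2·TP+FP+FN)):
  0: TP=202, FP=76+144+25=245, FN=62+55+68=185 → 404/834 = 0.4844
  1: TP=285, FP=62+151+16=229, FN=76+84+81=241 → 570/1040 = 0.5481
  2: TP=262, FP=55+84+15=154, FN=144+151+148=443 → 524/1121 = 0.4674
  3: TP=160, FP=68+81+148=297, FN=25+16+15=56 → 320/673 = 0.4755
Macro-F1 score = mean = (0.4844 + 0.5481 + 0.4674 + 0.4755) / 4 = 0.494

0.494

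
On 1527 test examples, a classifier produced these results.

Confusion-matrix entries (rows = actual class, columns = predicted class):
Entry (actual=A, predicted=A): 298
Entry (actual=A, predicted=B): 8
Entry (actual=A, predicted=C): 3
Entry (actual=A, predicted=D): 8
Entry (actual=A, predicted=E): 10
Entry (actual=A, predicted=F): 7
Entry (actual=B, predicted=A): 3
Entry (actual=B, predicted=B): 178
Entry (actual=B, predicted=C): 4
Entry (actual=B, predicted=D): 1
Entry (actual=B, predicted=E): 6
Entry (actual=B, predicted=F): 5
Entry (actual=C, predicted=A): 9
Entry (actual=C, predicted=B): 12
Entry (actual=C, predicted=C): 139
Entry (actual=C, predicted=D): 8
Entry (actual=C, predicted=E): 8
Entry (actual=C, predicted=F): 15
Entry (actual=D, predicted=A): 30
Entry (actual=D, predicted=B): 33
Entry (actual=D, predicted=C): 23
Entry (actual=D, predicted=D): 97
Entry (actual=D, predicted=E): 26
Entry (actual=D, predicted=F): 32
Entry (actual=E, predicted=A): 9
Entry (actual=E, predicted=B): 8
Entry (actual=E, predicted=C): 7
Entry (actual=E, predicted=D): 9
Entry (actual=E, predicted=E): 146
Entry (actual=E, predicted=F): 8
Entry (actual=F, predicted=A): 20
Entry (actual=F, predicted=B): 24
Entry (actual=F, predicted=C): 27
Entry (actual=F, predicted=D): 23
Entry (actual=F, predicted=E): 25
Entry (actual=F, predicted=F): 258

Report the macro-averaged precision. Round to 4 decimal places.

Per-class precision (TP/(TP+FP)):
  A: TP=298, FP=3+9+30+9+20=71 → 298/369 = 0.80759
  B: TP=178, FP=8+12+33+8+24=85 → 178/263 = 0.67681
  C: TP=139, FP=3+4+23+7+27=64 → 139/203 = 0.68473
  D: TP=97, FP=8+1+8+9+23=49 → 97/146 = 0.66438
  E: TP=146, FP=10+6+8+26+25=75 → 146/221 = 0.66063
  F: TP=258, FP=7+5+15+32+8=67 → 258/325 = 0.79385
Macro-precision = mean = (0.80759 + 0.67681 + 0.68473 + 0.66438 + 0.66063 + 0.79385) / 6 = 0.7147

0.7147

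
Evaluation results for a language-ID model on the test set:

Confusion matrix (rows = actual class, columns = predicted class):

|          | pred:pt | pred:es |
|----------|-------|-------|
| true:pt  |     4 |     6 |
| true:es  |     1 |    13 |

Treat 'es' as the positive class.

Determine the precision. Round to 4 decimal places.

Precision = TP/(TP+FP) = 13/(13+6) = 13/19 = 0.6842

0.6842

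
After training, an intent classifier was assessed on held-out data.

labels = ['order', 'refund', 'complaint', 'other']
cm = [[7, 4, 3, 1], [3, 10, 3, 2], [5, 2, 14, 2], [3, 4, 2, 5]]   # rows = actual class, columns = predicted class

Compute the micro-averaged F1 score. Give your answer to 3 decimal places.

Micro-averaging pools counts across classes: ΣTP=36, ΣFP=34, ΣFN=34.
Micro-F1 score = 2·TP/(2·TP+FP+FN) on pooled counts = 0.514 (equals overall accuracy in single-label multiclass).

0.514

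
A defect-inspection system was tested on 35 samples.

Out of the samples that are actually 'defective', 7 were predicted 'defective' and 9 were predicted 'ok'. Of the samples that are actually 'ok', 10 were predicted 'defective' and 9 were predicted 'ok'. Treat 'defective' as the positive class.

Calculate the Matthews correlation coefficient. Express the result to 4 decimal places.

MCC = (TP·TN − FP·FN) / √((TP+FP)(TP+FN)(TN+FP)(TN+FN))
Numerator = 7·9 − 10·9 = -27
Denominator = √(17·16·19·18) = √93024 = 304.9984
MCC = -27 / 304.9984 = -0.0885

-0.0885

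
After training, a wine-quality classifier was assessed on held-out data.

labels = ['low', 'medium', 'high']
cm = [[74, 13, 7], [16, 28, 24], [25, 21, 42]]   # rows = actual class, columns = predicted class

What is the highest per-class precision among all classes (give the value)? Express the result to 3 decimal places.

Per-class precision (TP/(TP+FP)):
  low: TP=74, FP=16+25=41 → 74/115 = 0.6435
  medium: TP=28, FP=13+21=34 → 28/62 = 0.4516
  high: TP=42, FP=7+24=31 → 42/73 = 0.5753
Highest is class 'low' with precision = 0.643.

0.643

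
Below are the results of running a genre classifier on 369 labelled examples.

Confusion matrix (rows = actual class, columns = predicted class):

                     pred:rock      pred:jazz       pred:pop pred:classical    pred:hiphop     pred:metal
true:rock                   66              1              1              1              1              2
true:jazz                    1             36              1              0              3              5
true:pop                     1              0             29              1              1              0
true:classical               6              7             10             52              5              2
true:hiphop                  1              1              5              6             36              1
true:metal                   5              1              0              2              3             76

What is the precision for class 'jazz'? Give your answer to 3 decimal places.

Treat 'jazz' as positive and all other classes as negative.
precision = TP/(TP+FP).
jazz: TP=36, FP=1+0+7+1+1=10 → 36/46 = 0.7826

0.783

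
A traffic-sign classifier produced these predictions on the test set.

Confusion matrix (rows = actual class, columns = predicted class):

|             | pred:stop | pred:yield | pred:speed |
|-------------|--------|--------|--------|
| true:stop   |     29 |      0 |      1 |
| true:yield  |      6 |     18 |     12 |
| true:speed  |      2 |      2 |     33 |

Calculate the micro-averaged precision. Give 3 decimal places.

0.777

Micro-averaging pools counts across classes: ΣTP=80, ΣFP=23, ΣFN=23.
Micro-precision = TP/(TP+FP) on pooled counts = 0.777 (equals overall accuracy in single-label multiclass).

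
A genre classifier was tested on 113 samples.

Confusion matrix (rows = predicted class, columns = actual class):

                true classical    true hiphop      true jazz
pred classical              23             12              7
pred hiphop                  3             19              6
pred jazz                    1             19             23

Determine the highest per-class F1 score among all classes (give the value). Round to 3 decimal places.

0.667

Per-class F1 score (2·TP/(2·TP+FP+FN)):
  classical: TP=23, FP=12+7=19, FN=3+1=4 → 46/69 = 0.6667
  hiphop: TP=19, FP=3+6=9, FN=12+19=31 → 38/78 = 0.4872
  jazz: TP=23, FP=1+19=20, FN=7+6=13 → 46/79 = 0.5823
Highest is class 'classical' with F1 score = 0.667.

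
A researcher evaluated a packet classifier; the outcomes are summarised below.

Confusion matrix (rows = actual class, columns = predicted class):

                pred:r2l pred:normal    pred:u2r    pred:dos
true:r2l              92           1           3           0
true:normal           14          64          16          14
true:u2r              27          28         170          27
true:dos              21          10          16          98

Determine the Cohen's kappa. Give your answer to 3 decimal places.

Observed agreement pₒ = trace/N = 424/601 = 0.7055
Expected agreement pₑ = Σ (rowᵢ·colᵢ)/N² = (96·154 + 108·103 + 252·205 + 145·139)/601² = 0.2706
κ = (pₒ − pₑ)/(1 − pₑ) = (0.7055 − 0.2706)/(1 − 0.2706) = 0.596

0.596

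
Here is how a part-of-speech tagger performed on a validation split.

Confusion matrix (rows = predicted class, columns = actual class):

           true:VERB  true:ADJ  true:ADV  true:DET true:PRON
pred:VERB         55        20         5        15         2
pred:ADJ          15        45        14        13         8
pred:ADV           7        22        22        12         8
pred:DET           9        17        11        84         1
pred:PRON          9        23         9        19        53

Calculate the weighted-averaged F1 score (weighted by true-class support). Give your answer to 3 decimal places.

0.518

Per-class F1 score (2·TP/(2·TP+FP+FN)):
  VERB: TP=55, FP=20+5+15+2=42, FN=15+7+9+9=40 → 110/192 = 0.5729
  ADJ: TP=45, FP=15+14+13+8=50, FN=20+22+17+23=82 → 90/222 = 0.4054
  ADV: TP=22, FP=7+22+12+8=49, FN=5+14+11+9=39 → 44/132 = 0.3333
  DET: TP=84, FP=9+17+11+1=38, FN=15+13+12+19=59 → 168/265 = 0.6340
  PRON: TP=53, FP=9+23+9+19=60, FN=2+8+8+1=19 → 106/185 = 0.5730
Weighted-F1 score = Σ (supportᵢ/N)·F1 scoreᵢ with N=498: (95/498)·0.5729 + (127/498)·0.4054 + (61/498)·0.3333 + (143/498)·0.6340 + (72/498)·0.5730 = 0.518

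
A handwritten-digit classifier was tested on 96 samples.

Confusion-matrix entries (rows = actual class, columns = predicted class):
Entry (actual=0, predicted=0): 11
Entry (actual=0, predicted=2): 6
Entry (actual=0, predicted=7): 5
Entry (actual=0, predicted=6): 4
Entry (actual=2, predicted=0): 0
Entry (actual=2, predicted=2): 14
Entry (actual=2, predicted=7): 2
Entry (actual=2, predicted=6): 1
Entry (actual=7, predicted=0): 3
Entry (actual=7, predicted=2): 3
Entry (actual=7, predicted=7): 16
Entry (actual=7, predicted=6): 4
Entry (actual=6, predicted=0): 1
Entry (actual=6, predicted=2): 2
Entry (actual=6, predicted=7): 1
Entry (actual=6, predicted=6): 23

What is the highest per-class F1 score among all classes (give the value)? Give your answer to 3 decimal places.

0.780

Per-class F1 score (2·TP/(2·TP+FP+FN)):
  0: TP=11, FP=0+3+1=4, FN=6+5+4=15 → 22/41 = 0.5366
  2: TP=14, FP=6+3+2=11, FN=0+2+1=3 → 28/42 = 0.6667
  7: TP=16, FP=5+2+1=8, FN=3+3+4=10 → 32/50 = 0.6400
  6: TP=23, FP=4+1+4=9, FN=1+2+1=4 → 46/59 = 0.7797
Highest is class '6' with F1 score = 0.780.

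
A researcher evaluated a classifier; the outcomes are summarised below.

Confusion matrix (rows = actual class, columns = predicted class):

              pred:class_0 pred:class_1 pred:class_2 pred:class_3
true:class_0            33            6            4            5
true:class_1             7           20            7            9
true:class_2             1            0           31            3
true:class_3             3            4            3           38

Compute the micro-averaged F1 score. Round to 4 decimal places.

0.7011

Micro-averaging pools counts across classes: ΣTP=122, ΣFP=52, ΣFN=52.
Micro-F1 score = 2·TP/(2·TP+FP+FN) on pooled counts = 0.7011 (equals overall accuracy in single-label multiclass).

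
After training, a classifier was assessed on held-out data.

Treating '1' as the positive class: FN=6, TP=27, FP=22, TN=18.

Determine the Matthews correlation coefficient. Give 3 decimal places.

0.284

MCC = (TP·TN − FP·FN) / √((TP+FP)(TP+FN)(TN+FP)(TN+FN))
Numerator = 27·18 − 22·6 = 354
Denominator = √(49·33·40·24) = √1552320 = 1245.9213
MCC = 354 / 1245.9213 = 0.284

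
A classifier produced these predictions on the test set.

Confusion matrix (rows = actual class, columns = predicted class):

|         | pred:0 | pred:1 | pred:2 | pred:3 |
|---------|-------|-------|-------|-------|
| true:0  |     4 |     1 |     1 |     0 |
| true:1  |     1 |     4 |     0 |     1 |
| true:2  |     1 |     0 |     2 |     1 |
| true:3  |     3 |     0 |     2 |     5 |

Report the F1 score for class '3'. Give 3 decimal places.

0.588

Treat '3' as positive and all other classes as negative.
F1 score = 2·TP/(2·TP+FP+FN).
3: TP=5, FP=0+1+1=2, FN=3+0+2=5 → 10/17 = 0.5882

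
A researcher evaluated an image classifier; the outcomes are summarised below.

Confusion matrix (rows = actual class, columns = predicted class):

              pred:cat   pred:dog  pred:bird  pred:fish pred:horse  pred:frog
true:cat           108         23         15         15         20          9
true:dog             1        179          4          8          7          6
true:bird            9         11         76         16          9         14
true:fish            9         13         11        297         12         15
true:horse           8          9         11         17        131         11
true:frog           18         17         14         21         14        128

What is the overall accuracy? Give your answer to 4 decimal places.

0.7146

Accuracy = trace / total = (108+179+76+297+131+128=919) / 1286 = 919/1286 = 0.7146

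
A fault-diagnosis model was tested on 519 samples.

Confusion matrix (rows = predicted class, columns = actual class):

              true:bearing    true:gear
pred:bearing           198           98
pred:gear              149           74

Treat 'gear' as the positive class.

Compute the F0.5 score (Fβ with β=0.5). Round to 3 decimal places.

Fβ = (1+β²)·TP / ((1+β²)·TP + β²·FN + FP), with β²=1/4
= 1.25·74 / (1.25·74 + 0.25·98 + 149) = 0.348

0.348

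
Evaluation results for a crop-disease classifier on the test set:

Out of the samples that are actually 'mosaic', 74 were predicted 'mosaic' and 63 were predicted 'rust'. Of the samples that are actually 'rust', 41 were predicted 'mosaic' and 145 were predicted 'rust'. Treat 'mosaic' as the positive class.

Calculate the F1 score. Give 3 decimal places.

Precision = TP/(TP+FP) = 74/115 = 0.6435
Recall = TP/(TP+FN) = 74/137 = 0.5401
F1 = 2·TP/(2·TP+FP+FN) = 148/252 = 0.587

0.587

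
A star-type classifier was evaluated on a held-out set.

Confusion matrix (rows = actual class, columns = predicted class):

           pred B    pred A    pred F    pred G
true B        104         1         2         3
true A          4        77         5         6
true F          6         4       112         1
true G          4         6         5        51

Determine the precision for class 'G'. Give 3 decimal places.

Take TP from the diagonal, FP from the rest of the 'G' prediction marginal, FN from the rest of the 'G' actual marginal.
precision = TP/(TP+FP).
G: TP=51, FP=3+6+1=10 → 51/61 = 0.8361

0.836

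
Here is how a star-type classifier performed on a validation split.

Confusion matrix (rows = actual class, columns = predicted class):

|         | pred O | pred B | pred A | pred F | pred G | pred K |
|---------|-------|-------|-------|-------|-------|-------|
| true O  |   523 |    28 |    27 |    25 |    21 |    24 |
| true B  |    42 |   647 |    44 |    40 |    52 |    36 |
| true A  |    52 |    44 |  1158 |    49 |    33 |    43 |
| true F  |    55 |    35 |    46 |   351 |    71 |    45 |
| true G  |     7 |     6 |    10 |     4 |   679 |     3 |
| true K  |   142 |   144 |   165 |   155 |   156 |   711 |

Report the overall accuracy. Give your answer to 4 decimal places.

Accuracy = trace / total = (523+647+1158+351+679+711=4069) / 5673 = 4069/5673 = 0.7173

0.7173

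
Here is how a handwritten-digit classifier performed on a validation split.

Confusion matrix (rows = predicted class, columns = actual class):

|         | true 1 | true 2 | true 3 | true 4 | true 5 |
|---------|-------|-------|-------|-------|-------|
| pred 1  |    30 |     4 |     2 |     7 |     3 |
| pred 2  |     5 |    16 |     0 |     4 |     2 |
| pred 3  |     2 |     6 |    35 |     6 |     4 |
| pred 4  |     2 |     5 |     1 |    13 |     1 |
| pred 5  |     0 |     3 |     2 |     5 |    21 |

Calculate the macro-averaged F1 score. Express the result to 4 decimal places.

0.6233

Per-class F1 score (2·TP/(2·TP+FP+FN)):
  1: TP=30, FP=4+2+7+3=16, FN=5+2+2+0=9 → 60/85 = 0.70588
  2: TP=16, FP=5+0+4+2=11, FN=4+6+5+3=18 → 32/61 = 0.52459
  3: TP=35, FP=2+6+6+4=18, FN=2+0+1+2=5 → 70/93 = 0.75269
  4: TP=13, FP=2+5+1+1=9, FN=7+4+6+5=22 → 26/57 = 0.45614
  5: TP=21, FP=0+3+2+5=10, FN=3+2+4+1=10 → 42/62 = 0.67742
Macro-F1 score = mean = (0.70588 + 0.52459 + 0.75269 + 0.45614 + 0.67742) / 5 = 0.6233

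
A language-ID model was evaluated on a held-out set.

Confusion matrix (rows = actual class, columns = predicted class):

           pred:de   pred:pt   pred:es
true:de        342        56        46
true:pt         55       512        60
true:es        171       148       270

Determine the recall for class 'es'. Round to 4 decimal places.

0.4584

Treat 'es' as positive and all other classes as negative.
recall = TP/(TP+FN).
es: TP=270, FN=171+148=319 → 270/589 = 0.45840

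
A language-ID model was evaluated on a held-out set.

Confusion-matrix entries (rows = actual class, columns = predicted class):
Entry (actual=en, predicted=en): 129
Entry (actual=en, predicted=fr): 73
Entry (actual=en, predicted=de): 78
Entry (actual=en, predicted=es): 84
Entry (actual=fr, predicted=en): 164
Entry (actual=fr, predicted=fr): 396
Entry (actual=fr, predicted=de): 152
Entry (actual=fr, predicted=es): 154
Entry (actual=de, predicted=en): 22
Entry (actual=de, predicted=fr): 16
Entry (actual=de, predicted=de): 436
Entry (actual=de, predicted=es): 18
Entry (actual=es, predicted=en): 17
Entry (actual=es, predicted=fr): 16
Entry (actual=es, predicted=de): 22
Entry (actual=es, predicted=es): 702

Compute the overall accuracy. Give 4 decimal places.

0.6708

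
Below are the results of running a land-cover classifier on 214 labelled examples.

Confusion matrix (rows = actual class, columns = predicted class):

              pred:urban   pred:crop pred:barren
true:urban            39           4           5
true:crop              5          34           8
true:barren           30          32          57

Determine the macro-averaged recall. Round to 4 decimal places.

0.6716

Per-class recall (TP/(TP+FN)):
  urban: TP=39, FN=4+5=9 → 39/48 = 0.81250
  crop: TP=34, FN=5+8=13 → 34/47 = 0.72340
  barren: TP=57, FN=30+32=62 → 57/119 = 0.47899
Macro-recall = mean = (0.81250 + 0.72340 + 0.47899) / 3 = 0.6716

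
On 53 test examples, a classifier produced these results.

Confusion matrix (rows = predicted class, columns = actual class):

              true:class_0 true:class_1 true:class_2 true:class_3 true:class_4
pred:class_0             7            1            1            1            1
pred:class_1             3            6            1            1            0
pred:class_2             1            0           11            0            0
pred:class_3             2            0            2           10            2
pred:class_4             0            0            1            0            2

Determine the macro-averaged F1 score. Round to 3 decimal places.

Per-class F1 score (2·TP/(2·TP+FP+FN)):
  class_0: TP=7, FP=1+1+1+1=4, FN=3+1+2+0=6 → 14/24 = 0.5833
  class_1: TP=6, FP=3+1+1+0=5, FN=1+0+0+0=1 → 12/18 = 0.6667
  class_2: TP=11, FP=1+0+0+0=1, FN=1+1+2+1=5 → 22/28 = 0.7857
  class_3: TP=10, FP=2+0+2+2=6, FN=1+1+0+0=2 → 20/28 = 0.7143
  class_4: TP=2, FP=0+0+1+0=1, FN=1+0+0+2=3 → 4/8 = 0.5000
Macro-F1 score = mean = (0.5833 + 0.6667 + 0.7857 + 0.7143 + 0.5000) / 5 = 0.650

0.650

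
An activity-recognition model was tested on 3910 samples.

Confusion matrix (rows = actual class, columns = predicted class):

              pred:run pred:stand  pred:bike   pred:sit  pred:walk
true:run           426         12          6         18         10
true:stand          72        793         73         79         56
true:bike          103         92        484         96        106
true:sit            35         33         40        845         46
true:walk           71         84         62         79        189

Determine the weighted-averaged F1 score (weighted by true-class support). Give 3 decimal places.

0.693

Per-class F1 score (2·TP/(2·TP+FP+FN)):
  run: TP=426, FP=72+103+35+71=281, FN=12+6+18+10=46 → 852/1179 = 0.7226
  stand: TP=793, FP=12+92+33+84=221, FN=72+73+79+56=280 → 1586/2087 = 0.7599
  bike: TP=484, FP=6+73+40+62=181, FN=103+92+96+106=397 → 968/1546 = 0.6261
  sit: TP=845, FP=18+79+96+79=272, FN=35+33+40+46=154 → 1690/2116 = 0.7987
  walk: TP=189, FP=10+56+106+46=218, FN=71+84+62+79=296 → 378/892 = 0.4238
Weighted-F1 score = Σ (supportᵢ/N)·F1 scoreᵢ with N=3910: (472/3910)·0.7226 + (1073/3910)·0.7599 + (881/3910)·0.6261 + (999/3910)·0.7987 + (485/3910)·0.4238 = 0.693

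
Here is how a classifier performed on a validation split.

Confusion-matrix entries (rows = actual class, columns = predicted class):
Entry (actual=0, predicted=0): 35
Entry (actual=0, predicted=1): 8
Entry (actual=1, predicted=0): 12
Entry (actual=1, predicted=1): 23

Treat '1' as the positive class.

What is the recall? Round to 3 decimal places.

0.657

Recall = TP/(TP+FN) = 23/(23+12) = 23/35 = 0.657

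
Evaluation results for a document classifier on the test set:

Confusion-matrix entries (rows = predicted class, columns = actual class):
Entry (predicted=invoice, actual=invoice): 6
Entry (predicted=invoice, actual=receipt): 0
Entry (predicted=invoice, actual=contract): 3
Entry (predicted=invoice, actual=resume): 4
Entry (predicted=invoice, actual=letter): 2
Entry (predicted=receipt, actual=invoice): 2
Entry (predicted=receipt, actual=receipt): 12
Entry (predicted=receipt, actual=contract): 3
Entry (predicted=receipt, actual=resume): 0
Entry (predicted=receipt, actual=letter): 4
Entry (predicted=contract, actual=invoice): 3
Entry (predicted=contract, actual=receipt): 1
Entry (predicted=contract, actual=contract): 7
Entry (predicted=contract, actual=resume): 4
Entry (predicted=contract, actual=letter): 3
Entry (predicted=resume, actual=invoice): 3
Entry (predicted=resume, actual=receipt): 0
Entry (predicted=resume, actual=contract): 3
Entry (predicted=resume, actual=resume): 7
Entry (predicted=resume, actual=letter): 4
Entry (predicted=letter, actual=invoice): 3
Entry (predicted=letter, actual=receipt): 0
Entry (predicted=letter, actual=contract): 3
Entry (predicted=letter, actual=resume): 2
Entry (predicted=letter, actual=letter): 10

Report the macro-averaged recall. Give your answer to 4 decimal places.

0.4982

Per-class recall (TP/(TP+FN)):
  invoice: TP=6, FN=2+3+3+3=11 → 6/17 = 0.35294
  receipt: TP=12, FN=0+1+0+0=1 → 12/13 = 0.92308
  contract: TP=7, FN=3+3+3+3=12 → 7/19 = 0.36842
  resume: TP=7, FN=4+0+4+2=10 → 7/17 = 0.41176
  letter: TP=10, FN=2+4+3+4=13 → 10/23 = 0.43478
Macro-recall = mean = (0.35294 + 0.92308 + 0.36842 + 0.41176 + 0.43478) / 5 = 0.4982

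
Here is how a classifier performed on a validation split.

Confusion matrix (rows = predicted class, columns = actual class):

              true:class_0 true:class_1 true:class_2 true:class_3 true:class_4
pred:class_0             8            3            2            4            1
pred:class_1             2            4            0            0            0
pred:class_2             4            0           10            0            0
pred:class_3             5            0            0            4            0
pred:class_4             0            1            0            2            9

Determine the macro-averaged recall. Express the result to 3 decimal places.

Per-class recall (TP/(TP+FN)):
  class_0: TP=8, FN=2+4+5+0=11 → 8/19 = 0.4211
  class_1: TP=4, FN=3+0+0+1=4 → 4/8 = 0.5000
  class_2: TP=10, FN=2+0+0+0=2 → 10/12 = 0.8333
  class_3: TP=4, FN=4+0+0+2=6 → 4/10 = 0.4000
  class_4: TP=9, FN=1+0+0+0=1 → 9/10 = 0.9000
Macro-recall = mean = (0.4211 + 0.5000 + 0.8333 + 0.4000 + 0.9000) / 5 = 0.611

0.611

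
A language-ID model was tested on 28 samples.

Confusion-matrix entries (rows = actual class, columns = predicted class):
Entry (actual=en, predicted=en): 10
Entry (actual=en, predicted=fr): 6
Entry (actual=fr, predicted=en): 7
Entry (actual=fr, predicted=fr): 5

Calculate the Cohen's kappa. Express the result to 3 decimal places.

0.042

Observed agreement pₒ = trace/N = 15/28 = 0.5357
Expected agreement pₑ = Σ (rowᵢ·colᵢ)/N² = (16·17 + 12·11)/28² = 0.5153
κ = (pₒ − pₑ)/(1 − pₑ) = (0.5357 − 0.5153)/(1 − 0.5153) = 0.042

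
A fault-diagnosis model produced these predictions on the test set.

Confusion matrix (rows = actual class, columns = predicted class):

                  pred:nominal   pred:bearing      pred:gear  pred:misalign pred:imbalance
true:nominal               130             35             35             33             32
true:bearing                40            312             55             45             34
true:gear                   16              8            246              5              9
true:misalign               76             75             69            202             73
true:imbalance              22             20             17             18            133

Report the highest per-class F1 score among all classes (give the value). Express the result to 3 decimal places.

Per-class F1 score (2·TP/(2·TP+FP+FN)):
  nominal: TP=130, FP=40+16+76+22=154, FN=35+35+33+32=135 → 260/549 = 0.4736
  bearing: TP=312, FP=35+8+75+20=138, FN=40+55+45+34=174 → 624/936 = 0.6667
  gear: TP=246, FP=35+55+69+17=176, FN=16+8+5+9=38 → 492/706 = 0.6969
  misalign: TP=202, FP=33+45+5+18=101, FN=76+75+69+73=293 → 404/798 = 0.5063
  imbalance: TP=133, FP=32+34+9+73=148, FN=22+20+17+18=77 → 266/491 = 0.5418
Highest is class 'gear' with F1 score = 0.697.

0.697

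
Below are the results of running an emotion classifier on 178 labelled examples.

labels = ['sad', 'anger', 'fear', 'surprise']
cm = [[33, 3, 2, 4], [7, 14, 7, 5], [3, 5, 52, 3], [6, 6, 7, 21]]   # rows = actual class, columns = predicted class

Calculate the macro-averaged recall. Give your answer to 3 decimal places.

0.640

Per-class recall (TP/(TP+FN)):
  sad: TP=33, FN=3+2+4=9 → 33/42 = 0.7857
  anger: TP=14, FN=7+7+5=19 → 14/33 = 0.4242
  fear: TP=52, FN=3+5+3=11 → 52/63 = 0.8254
  surprise: TP=21, FN=6+6+7=19 → 21/40 = 0.5250
Macro-recall = mean = (0.7857 + 0.4242 + 0.8254 + 0.5250) / 4 = 0.640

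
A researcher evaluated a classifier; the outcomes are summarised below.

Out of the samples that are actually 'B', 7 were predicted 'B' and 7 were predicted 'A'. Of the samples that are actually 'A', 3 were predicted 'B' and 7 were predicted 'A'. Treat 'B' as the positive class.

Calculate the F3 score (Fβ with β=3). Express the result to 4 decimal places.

0.5147

Fβ = (1+β²)·TP / ((1+β²)·TP + β²·FN + FP), with β²=9
= 10·7 / (10·7 + 9·7 + 3) = 0.5147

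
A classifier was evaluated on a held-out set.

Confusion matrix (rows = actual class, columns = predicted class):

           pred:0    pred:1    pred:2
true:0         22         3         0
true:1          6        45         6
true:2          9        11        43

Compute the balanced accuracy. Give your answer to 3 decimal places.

0.784

Balanced accuracy = mean of per-class recall.
  0: recall = 22/25 = 0.8800
  1: recall = 45/57 = 0.7895
  2: recall = 43/63 = 0.6825
Mean = (0.8800 + 0.7895 + 0.6825) / 3 = 0.784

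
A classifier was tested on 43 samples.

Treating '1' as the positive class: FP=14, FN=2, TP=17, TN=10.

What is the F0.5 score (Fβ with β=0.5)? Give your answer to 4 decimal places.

0.5944

Fβ = (1+β²)·TP / ((1+β²)·TP + β²·FN + FP), with β²=1/4
= 1.25·17 / (1.25·17 + 0.25·2 + 14) = 0.5944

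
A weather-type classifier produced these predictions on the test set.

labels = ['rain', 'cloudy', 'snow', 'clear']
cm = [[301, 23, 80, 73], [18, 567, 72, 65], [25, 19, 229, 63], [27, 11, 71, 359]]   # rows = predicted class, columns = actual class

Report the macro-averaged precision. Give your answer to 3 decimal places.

0.716

Per-class precision (TP/(TP+FP)):
  rain: TP=301, FP=23+80+73=176 → 301/477 = 0.6310
  cloudy: TP=567, FP=18+72+65=155 → 567/722 = 0.7853
  snow: TP=229, FP=25+19+63=107 → 229/336 = 0.6815
  clear: TP=359, FP=27+11+71=109 → 359/468 = 0.7671
Macro-precision = mean = (0.6310 + 0.7853 + 0.6815 + 0.7671) / 4 = 0.716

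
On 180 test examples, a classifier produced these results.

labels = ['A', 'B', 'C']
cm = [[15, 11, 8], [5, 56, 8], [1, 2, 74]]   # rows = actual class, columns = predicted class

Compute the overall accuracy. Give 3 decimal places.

0.806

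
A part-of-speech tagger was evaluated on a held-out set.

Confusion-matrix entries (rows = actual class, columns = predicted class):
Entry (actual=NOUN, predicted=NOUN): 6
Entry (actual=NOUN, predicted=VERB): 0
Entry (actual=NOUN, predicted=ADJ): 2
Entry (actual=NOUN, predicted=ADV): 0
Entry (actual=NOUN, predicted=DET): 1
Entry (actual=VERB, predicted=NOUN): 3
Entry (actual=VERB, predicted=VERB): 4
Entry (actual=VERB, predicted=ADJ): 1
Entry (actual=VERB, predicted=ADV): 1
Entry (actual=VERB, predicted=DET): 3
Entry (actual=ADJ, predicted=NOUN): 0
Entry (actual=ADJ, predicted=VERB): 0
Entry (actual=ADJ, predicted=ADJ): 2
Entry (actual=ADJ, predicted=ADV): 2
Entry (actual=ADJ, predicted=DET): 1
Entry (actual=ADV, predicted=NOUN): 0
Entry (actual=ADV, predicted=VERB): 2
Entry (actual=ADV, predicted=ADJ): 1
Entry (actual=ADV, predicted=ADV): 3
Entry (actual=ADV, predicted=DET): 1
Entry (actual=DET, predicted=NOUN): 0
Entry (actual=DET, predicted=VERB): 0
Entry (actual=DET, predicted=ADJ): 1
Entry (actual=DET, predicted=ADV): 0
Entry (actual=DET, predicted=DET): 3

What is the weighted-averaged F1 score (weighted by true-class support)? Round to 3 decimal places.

0.489

Per-class F1 score (2·TP/(2·TP+FP+FN)):
  NOUN: TP=6, FP=3+0+0+0=3, FN=0+2+0+1=3 → 12/18 = 0.6667
  VERB: TP=4, FP=0+0+2+0=2, FN=3+1+1+3=8 → 8/18 = 0.4444
  ADJ: TP=2, FP=2+1+1+1=5, FN=0+0+2+1=3 → 4/12 = 0.3333
  ADV: TP=3, FP=0+1+2+0=3, FN=0+2+1+1=4 → 6/13 = 0.4615
  DET: TP=3, FP=1+3+1+1=6, FN=0+0+1+0=1 → 6/13 = 0.4615
Weighted-F1 score = Σ (supportᵢ/N)·F1 scoreᵢ with N=37: (9/37)·0.6667 + (12/37)·0.4444 + (5/37)·0.3333 + (7/37)·0.4615 + (4/37)·0.4615 = 0.489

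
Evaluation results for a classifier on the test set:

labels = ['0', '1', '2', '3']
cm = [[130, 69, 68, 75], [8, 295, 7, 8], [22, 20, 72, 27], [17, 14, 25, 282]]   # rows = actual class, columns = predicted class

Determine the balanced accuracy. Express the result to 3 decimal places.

0.663

Balanced accuracy = mean of per-class recall.
  0: recall = 130/342 = 0.3801
  1: recall = 295/318 = 0.9277
  2: recall = 72/141 = 0.5106
  3: recall = 282/338 = 0.8343
Mean = (0.3801 + 0.9277 + 0.5106 + 0.8343) / 4 = 0.663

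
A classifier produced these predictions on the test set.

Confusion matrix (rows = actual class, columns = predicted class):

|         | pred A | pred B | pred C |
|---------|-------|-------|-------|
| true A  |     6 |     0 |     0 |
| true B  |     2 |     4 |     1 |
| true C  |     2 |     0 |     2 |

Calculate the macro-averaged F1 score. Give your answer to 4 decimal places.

Per-class F1 score (2·TP/(2·TP+FP+FN)):
  A: TP=6, FP=2+2=4, FN=0+0=0 → 12/16 = 0.75000
  B: TP=4, FP=0+0=0, FN=2+1=3 → 8/11 = 0.72727
  C: TP=2, FP=0+1=1, FN=2+0=2 → 4/7 = 0.57143
Macro-F1 score = mean = (0.75000 + 0.72727 + 0.57143) / 3 = 0.6829

0.6829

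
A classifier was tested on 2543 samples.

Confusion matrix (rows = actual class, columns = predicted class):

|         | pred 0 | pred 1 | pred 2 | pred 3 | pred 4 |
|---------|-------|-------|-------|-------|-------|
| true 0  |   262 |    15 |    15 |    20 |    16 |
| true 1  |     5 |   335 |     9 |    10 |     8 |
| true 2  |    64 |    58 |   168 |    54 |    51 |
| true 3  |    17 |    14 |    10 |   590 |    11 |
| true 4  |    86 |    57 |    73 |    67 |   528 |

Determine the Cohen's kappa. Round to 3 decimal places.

Observed agreement pₒ = trace/N = 1883/2543 = 0.7405
Expected agreement pₑ = Σ (rowᵢ·colᵢ)/N² = (328·434 + 367·479 + 395·275 + 642·741 + 811·614)/2543² = 0.2166
κ = (pₒ − pₑ)/(1 − pₑ) = (0.7405 − 0.2166)/(1 − 0.2166) = 0.669

0.669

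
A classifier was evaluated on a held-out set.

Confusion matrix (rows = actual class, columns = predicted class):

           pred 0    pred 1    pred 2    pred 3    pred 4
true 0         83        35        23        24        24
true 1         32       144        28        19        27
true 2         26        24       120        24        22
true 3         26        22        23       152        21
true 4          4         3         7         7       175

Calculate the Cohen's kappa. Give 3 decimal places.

Observed agreement pₒ = trace/N = 674/1095 = 0.6155
Expected agreement pₑ = Σ (rowᵢ·colᵢ)/N² = (189·171 + 250·228 + 216·201 + 244·226 + 196·269)/1095² = 0.2007
κ = (pₒ − pₑ)/(1 − pₑ) = (0.6155 − 0.2007)/(1 − 0.2007) = 0.519

0.519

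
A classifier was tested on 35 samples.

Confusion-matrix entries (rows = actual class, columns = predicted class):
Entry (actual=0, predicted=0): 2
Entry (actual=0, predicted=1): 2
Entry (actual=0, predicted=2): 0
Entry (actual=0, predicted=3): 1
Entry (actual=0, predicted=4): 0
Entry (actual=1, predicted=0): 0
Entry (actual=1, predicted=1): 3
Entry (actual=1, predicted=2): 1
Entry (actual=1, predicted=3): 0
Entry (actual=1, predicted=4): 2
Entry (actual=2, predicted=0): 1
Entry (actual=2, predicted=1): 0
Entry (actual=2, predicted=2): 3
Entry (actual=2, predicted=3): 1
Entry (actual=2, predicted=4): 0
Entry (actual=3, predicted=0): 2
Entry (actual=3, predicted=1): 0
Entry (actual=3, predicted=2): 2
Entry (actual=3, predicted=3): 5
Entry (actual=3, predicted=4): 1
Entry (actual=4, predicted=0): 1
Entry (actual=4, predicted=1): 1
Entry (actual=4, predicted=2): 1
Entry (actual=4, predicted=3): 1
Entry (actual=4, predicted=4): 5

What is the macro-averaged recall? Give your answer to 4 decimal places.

Per-class recall (TP/(TP+FN)):
  0: TP=2, FN=2+0+1+0=3 → 2/5 = 0.40000
  1: TP=3, FN=0+1+0+2=3 → 3/6 = 0.50000
  2: TP=3, FN=1+0+1+0=2 → 3/5 = 0.60000
  3: TP=5, FN=2+0+2+1=5 → 5/10 = 0.50000
  4: TP=5, FN=1+1+1+1=4 → 5/9 = 0.55556
Macro-recall = mean = (0.40000 + 0.50000 + 0.60000 + 0.50000 + 0.55556) / 5 = 0.5111

0.5111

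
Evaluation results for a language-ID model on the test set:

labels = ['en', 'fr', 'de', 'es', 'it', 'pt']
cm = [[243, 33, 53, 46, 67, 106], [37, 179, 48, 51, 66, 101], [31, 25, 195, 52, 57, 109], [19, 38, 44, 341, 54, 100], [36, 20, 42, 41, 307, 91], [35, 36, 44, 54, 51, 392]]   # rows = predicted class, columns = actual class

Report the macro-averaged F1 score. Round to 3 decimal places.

0.504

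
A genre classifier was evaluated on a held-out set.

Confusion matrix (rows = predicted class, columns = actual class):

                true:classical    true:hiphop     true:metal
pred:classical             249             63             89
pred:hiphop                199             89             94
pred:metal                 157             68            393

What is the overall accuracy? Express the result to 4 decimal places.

0.5218

Accuracy = trace / total = (249+89+393=731) / 1401 = 731/1401 = 0.5218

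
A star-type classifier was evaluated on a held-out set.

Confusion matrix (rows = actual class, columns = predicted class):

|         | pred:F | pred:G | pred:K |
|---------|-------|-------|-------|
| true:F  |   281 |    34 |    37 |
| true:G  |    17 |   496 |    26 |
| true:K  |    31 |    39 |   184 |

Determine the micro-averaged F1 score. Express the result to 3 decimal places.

Micro-averaging pools counts across classes: ΣTP=961, ΣFP=184, ΣFN=184.
Micro-F1 score = 2·TP/(2·TP+FP+FN) on pooled counts = 0.839 (equals overall accuracy in single-label multiclass).

0.839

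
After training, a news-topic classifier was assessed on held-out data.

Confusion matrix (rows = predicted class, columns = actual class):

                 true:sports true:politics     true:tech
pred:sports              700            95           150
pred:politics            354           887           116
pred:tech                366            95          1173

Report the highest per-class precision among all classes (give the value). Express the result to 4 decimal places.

Per-class precision (TP/(TP+FP)):
  sports: TP=700, FP=95+150=245 → 700/945 = 0.74074
  politics: TP=887, FP=354+116=470 → 887/1357 = 0.65365
  tech: TP=1173, FP=366+95=461 → 1173/1634 = 0.71787
Highest is class 'sports' with precision = 0.7407.

0.7407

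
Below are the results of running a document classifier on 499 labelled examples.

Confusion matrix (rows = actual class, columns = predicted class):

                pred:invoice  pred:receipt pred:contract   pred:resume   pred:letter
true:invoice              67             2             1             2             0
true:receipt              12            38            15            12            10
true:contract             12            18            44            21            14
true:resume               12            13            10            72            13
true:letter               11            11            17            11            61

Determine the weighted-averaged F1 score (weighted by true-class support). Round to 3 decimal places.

0.556

Per-class F1 score (2·TP/(2·TP+FP+FN)):
  invoice: TP=67, FP=12+12+12+11=47, FN=2+1+2+0=5 → 134/186 = 0.7204
  receipt: TP=38, FP=2+18+13+11=44, FN=12+15+12+10=49 → 76/169 = 0.4497
  contract: TP=44, FP=1+15+10+17=43, FN=12+18+21+14=65 → 88/196 = 0.4490
  resume: TP=72, FP=2+12+21+11=46, FN=12+13+10+13=48 → 144/238 = 0.6050
  letter: TP=61, FP=0+10+14+13=37, FN=11+11+17+11=50 → 122/209 = 0.5837
Weighted-F1 score = Σ (supportᵢ/N)·F1 scoreᵢ with N=499: (72/499)·0.7204 + (87/499)·0.4497 + (109/499)·0.4490 + (120/499)·0.6050 + (111/499)·0.5837 = 0.556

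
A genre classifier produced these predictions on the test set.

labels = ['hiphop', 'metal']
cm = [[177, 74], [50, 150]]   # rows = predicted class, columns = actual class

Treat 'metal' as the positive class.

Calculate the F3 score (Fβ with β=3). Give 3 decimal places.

Fβ = (1+β²)·TP / ((1+β²)·TP + β²·FN + FP), with β²=9
= 10·150 / (10·150 + 9·74 + 50) = 0.677

0.677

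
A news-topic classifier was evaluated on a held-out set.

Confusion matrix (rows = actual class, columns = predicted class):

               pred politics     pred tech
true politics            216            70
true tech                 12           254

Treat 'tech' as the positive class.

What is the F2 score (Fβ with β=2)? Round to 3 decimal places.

Fβ = (1+β²)·TP / ((1+β²)·TP + β²·FN + FP), with β²=4
= 5·254 / (5·254 + 4·12 + 70) = 0.915

0.915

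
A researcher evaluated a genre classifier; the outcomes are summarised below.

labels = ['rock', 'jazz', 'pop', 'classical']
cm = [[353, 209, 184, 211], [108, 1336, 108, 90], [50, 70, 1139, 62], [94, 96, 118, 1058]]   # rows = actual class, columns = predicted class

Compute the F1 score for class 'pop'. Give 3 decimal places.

One-vs-rest for 'pop': TP = diagonal; FP = other classes predicted 'pop'; FN = 'pop' predicted as other.
F1 score = 2·TP/(2·TP+FP+FN).
pop: TP=1139, FP=184+108+118=410, FN=50+70+62=182 → 2278/2870 = 0.7937

0.794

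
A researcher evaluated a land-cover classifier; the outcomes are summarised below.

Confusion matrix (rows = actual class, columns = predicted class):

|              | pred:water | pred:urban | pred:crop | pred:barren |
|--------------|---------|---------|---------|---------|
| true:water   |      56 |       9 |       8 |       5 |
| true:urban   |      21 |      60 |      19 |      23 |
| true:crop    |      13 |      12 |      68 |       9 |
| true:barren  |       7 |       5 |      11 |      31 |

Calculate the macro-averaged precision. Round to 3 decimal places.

0.593

Per-class precision (TP/(TP+FP)):
  water: TP=56, FP=21+13+7=41 → 56/97 = 0.5773
  urban: TP=60, FP=9+12+5=26 → 60/86 = 0.6977
  crop: TP=68, FP=8+19+11=38 → 68/106 = 0.6415
  barren: TP=31, FP=5+23+9=37 → 31/68 = 0.4559
Macro-precision = mean = (0.5773 + 0.6977 + 0.6415 + 0.4559) / 4 = 0.593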